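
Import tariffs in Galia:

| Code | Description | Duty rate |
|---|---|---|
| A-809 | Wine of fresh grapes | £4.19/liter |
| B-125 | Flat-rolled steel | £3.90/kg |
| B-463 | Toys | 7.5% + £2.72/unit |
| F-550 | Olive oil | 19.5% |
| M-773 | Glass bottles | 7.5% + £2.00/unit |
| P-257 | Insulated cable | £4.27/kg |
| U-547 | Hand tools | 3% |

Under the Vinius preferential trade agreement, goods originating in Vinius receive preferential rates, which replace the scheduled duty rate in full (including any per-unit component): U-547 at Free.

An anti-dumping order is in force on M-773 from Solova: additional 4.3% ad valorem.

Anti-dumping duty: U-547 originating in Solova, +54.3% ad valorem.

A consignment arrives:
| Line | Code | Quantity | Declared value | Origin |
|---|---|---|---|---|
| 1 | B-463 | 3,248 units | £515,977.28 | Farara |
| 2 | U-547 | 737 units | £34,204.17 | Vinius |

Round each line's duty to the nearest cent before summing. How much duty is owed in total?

Line 1 (B-463, Farara, 3,248 units, £515,977.28):
Base rate for B-463 is 7.5% + £2.72/unit.
Duty = £515,977.28 × 7.5% + 3,248 × £2.72 = £47,532.86.
Line 2 (U-547, Vinius, 737 units, £34,204.17):
Base rate for U-547 is 3%.
Origin Vinius qualifies under the Galia–Vinius agreement and U-547 is covered: preferential rate Free applies instead.
The additional-duty order on U-547 targets Solova, not Vinius; it does not apply.
Duty = £34,204.17 × 0% = £0.00.
Total = £47,532.86 + £0.00 = £47,532.86.

£47,532.86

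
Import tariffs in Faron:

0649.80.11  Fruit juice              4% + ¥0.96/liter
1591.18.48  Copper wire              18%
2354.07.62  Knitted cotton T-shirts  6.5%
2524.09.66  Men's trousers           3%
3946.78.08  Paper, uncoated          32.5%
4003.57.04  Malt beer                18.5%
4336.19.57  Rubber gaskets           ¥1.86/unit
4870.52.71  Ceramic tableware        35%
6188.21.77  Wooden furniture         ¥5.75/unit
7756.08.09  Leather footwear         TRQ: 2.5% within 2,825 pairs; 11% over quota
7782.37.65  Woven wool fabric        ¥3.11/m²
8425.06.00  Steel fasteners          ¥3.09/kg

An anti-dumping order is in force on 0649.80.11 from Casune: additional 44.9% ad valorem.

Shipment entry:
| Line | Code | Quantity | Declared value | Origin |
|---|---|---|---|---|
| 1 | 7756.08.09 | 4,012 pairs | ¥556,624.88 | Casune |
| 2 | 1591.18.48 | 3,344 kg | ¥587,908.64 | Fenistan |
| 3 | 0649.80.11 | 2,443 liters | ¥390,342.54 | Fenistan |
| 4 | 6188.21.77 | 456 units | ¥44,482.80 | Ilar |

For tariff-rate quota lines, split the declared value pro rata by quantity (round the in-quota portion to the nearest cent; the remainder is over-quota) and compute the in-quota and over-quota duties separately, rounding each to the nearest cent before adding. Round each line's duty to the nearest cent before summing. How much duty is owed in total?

¥154,318.33

Line 1 (7756.08.09, Casune, 4,012 pairs, ¥556,624.88):
Code 7756.08.09 is under a tariff-rate quota (threshold 2,825 pairs). In-quota: 2,825 pairs at 2.5%; over-quota: 1,187 pairs at 11%.
Pro-rata value split: in-quota = ¥556,624.88 × 2,825/4,012 = ¥391,940.50; over-quota = ¥556,624.88 − ¥391,940.50 = ¥164,684.38.
In-quota duty = ¥391,940.50 × 2.5% = ¥9,798.51. Over-quota duty = ¥164,684.38 × 11% = ¥18,115.28.
Line duty = ¥9,798.51 + ¥18,115.28 = ¥27,913.79.
Line 2 (1591.18.48, Fenistan, 3,344 kg, ¥587,908.64):
Base rate for 1591.18.48 is 18%.
Duty = ¥587,908.64 × 18% = ¥105,823.56.
Line 3 (0649.80.11, Fenistan, 2,443 liters, ¥390,342.54):
Base rate for 0649.80.11 is 4% + ¥0.96/liter.
The additional-duty order on 0649.80.11 targets Casune, not Fenistan; it does not apply.
Duty = ¥390,342.54 × 4% + 2,443 × ¥0.96 = ¥17,958.98.
Line 4 (6188.21.77, Ilar, 456 units, ¥44,482.80):
Base rate for 6188.21.77 is ¥5.75/unit.
Duty = 456 × ¥5.75 = ¥2,622.00.
Total = ¥27,913.79 + ¥105,823.56 + ¥17,958.98 + ¥2,622.00 = ¥154,318.33.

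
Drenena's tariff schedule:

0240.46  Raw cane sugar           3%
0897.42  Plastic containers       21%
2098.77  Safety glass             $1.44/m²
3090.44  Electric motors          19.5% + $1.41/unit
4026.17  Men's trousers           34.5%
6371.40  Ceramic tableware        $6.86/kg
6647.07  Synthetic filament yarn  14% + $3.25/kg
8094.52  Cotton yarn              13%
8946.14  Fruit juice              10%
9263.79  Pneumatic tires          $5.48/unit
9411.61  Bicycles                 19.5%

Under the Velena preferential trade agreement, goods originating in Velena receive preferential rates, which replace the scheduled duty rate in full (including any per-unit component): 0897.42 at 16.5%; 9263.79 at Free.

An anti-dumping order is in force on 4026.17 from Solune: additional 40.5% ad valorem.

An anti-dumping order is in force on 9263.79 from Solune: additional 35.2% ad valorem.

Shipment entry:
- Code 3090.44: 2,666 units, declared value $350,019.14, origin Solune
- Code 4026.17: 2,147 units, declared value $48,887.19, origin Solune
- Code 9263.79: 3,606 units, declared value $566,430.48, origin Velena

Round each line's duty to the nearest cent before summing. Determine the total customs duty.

$108,678.18

Line 1 (3090.44, Solune, 2,666 units, $350,019.14):
Base rate for 3090.44 is 19.5% + $1.41/unit.
Duty = $350,019.14 × 19.5% + 2,666 × $1.41 = $72,012.79.
Line 2 (4026.17, Solune, 2,147 units, $48,887.19):
Base rate for 4026.17 is 34.5%.
Additional duty on 4026.17 from Solune: +40.5%. Applied ad valorem rate: 34.5% + 40.5% = 75%.
Duty = $48,887.19 × 75% = $36,665.39.
Line 3 (9263.79, Velena, 3,606 units, $566,430.48):
Base rate for 9263.79 is $5.48/unit.
Origin Velena qualifies under the Drenena–Velena agreement and 9263.79 is covered: preferential rate Free applies instead.
The additional-duty order on 9263.79 targets Solune, not Velena; it does not apply.
Duty = $566,430.48 × 0% = $0.00.
Total = $72,012.79 + $36,665.39 + $0.00 = $108,678.18.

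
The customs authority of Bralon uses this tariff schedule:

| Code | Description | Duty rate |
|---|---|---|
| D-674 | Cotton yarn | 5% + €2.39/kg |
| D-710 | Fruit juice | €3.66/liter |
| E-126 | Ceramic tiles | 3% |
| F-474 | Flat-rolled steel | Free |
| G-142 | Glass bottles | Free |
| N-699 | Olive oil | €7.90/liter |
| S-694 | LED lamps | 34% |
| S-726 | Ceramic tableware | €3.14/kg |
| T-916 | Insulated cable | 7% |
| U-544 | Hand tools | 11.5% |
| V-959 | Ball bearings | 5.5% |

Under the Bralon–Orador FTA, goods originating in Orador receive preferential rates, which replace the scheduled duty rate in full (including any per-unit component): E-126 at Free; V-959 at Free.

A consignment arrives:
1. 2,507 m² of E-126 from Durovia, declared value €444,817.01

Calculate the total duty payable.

Line 1 (E-126, Durovia, 2,507 m², €444,817.01):
Base rate for E-126 is 3%.
E-126 has an FTA preferential rate, but origin Durovia is not Orador; base rate stands.
Duty = €444,817.01 × 3% = €13,344.51.

€13,344.51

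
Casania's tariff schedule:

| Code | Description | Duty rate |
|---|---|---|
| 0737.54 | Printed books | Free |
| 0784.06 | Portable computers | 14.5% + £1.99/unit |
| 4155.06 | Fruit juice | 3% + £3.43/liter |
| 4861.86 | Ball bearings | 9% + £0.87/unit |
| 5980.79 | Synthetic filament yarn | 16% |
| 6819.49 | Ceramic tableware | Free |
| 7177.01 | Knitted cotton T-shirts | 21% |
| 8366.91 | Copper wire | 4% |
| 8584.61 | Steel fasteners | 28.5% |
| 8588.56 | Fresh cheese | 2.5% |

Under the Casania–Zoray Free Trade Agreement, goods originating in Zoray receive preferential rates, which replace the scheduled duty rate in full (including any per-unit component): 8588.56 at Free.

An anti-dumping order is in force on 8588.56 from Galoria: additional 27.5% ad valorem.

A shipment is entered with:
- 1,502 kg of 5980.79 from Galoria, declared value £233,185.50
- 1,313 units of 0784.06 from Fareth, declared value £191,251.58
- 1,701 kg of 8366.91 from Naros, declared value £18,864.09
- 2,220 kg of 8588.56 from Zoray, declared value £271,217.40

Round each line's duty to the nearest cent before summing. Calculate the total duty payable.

£68,408.59

Line 1 (5980.79, Galoria, 1,502 kg, £233,185.50):
Base rate for 5980.79 is 16%.
Duty = £233,185.50 × 16% = £37,309.68.
Line 2 (0784.06, Fareth, 1,313 units, £191,251.58):
Base rate for 0784.06 is 14.5% + £1.99/unit.
Duty = £191,251.58 × 14.5% + 1,313 × £1.99 = £30,344.35.
Line 3 (8366.91, Naros, 1,701 kg, £18,864.09):
Base rate for 8366.91 is 4%.
Duty = £18,864.09 × 4% = £754.56.
Line 4 (8588.56, Zoray, 2,220 kg, £271,217.40):
Base rate for 8588.56 is 2.5%.
Origin Zoray qualifies under the Casania–Zoray agreement and 8588.56 is covered: preferential rate Free applies instead.
The additional-duty order on 8588.56 targets Galoria, not Zoray; it does not apply.
Duty = £271,217.40 × 0% = £0.00.
Total = £37,309.68 + £30,344.35 + £754.56 + £0.00 = £68,408.59.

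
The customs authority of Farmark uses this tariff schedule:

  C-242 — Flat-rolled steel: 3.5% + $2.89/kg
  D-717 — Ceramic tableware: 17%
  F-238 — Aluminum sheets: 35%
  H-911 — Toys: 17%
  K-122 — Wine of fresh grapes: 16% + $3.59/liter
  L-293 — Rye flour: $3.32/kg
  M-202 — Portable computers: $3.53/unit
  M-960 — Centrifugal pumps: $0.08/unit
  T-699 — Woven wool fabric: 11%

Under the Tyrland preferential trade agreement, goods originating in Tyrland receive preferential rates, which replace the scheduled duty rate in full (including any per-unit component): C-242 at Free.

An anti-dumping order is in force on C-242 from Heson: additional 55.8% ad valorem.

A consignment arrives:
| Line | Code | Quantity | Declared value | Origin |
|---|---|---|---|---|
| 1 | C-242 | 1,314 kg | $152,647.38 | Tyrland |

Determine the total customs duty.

$0.00

Line 1 (C-242, Tyrland, 1,314 kg, $152,647.38):
Base rate for C-242 is 3.5% + $2.89/kg.
Origin Tyrland qualifies under the Farmark–Tyrland agreement and C-242 is covered: preferential rate Free applies instead.
The additional-duty order on C-242 targets Heson, not Tyrland; it does not apply.
Duty = $152,647.38 × 0% = $0.00.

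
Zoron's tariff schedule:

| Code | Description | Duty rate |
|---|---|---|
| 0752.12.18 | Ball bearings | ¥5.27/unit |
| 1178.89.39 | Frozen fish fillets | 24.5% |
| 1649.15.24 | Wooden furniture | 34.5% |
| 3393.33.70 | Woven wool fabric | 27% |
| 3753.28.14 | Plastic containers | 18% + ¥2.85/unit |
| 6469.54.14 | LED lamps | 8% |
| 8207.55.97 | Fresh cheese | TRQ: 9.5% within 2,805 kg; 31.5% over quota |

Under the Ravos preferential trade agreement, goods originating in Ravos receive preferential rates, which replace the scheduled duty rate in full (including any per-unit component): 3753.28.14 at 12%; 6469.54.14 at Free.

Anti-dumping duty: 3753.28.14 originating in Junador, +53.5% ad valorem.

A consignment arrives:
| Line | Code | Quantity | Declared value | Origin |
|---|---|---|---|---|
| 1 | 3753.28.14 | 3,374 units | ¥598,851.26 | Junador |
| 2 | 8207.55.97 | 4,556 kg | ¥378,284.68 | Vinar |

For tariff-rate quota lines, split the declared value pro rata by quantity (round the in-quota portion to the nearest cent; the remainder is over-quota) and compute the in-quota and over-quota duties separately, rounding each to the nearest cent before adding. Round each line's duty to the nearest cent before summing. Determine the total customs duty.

¥505,716.41

Line 1 (3753.28.14, Junador, 3,374 units, ¥598,851.26):
Base rate for 3753.28.14 is 18% + ¥2.85/unit.
3753.28.14 has an FTA preferential rate, but origin Junador is not Ravos; base rate stands.
Additional duty on 3753.28.14 from Junador: +53.5%. Applied ad valorem rate: 18% + 53.5% = 71.5%.
Duty = ¥598,851.26 × 71.5% + 3,374 × ¥2.85 = ¥437,794.55.
Line 2 (8207.55.97, Vinar, 4,556 kg, ¥378,284.68):
Code 8207.55.97 is under a tariff-rate quota (threshold 2,805 kg). In-quota: 2,805 kg at 9.5%; over-quota: 1,751 kg at 31.5%.
Pro-rata value split: in-quota = ¥378,284.68 × 2,805/4,556 = ¥232,899.15; over-quota = ¥378,284.68 − ¥232,899.15 = ¥145,385.53.
In-quota duty = ¥232,899.15 × 9.5% = ¥22,125.42. Over-quota duty = ¥145,385.53 × 31.5% = ¥45,796.44.
Line duty = ¥22,125.42 + ¥45,796.44 = ¥67,921.86.
Total = ¥437,794.55 + ¥67,921.86 = ¥505,716.41.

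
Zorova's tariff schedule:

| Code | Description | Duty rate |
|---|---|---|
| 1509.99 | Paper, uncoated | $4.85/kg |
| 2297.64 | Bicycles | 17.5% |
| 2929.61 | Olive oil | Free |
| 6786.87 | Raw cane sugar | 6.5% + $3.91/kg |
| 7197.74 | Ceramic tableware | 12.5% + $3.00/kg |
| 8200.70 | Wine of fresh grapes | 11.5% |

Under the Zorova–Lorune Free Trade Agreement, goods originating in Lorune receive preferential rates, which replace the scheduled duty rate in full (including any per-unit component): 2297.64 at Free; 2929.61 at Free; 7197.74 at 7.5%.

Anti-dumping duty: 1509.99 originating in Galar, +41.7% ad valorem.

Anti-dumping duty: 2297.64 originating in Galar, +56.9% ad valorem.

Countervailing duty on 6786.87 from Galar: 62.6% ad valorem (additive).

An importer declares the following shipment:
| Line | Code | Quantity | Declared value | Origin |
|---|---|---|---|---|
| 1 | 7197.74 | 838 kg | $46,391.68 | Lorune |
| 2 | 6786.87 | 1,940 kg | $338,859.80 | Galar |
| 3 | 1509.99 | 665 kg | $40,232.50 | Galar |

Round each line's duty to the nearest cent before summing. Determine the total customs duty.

Line 1 (7197.74, Lorune, 838 kg, $46,391.68):
Base rate for 7197.74 is 12.5% + $3.00/kg.
Origin Lorune qualifies under the Zorova–Lorune agreement and 7197.74 is covered: preferential rate 7.5% applies instead.
Duty = $46,391.68 × 7.5% = $3,479.38.
Line 2 (6786.87, Galar, 1,940 kg, $338,859.80):
Base rate for 6786.87 is 6.5% + $3.91/kg.
Additional duty on 6786.87 from Galar: +62.6%. Applied ad valorem rate: 6.5% + 62.6% = 69.1%.
Duty = $338,859.80 × 69.1% + 1,940 × $3.91 = $241,737.52.
Line 3 (1509.99, Galar, 665 kg, $40,232.50):
Base rate for 1509.99 is $4.85/kg.
Additional duty on 1509.99 from Galar: +41.7% ad valorem. Applied ad valorem rate = 41.7%.
Duty = $40,232.50 × 41.7% + 665 × $4.85 = $20,002.20.
Total = $3,479.38 + $241,737.52 + $20,002.20 = $265,219.10.

$265,219.10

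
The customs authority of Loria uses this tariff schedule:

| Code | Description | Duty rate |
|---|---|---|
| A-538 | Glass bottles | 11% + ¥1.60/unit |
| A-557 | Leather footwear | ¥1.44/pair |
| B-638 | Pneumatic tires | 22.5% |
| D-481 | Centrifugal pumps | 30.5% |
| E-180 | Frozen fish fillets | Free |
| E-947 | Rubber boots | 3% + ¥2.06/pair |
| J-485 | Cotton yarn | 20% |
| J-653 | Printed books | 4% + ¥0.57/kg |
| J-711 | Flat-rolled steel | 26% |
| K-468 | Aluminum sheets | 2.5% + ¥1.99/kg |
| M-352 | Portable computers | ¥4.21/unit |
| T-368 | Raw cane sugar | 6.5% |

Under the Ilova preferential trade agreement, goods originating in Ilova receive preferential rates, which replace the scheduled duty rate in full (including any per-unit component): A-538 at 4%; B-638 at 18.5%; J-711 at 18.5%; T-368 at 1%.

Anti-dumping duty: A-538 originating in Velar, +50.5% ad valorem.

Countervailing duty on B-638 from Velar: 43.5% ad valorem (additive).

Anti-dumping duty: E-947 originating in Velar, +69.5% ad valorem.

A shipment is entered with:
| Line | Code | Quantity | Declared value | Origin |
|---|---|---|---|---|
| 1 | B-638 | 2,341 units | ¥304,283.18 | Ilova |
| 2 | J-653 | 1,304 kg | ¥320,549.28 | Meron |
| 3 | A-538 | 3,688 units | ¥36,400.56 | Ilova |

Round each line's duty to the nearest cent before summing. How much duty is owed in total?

Line 1 (B-638, Ilova, 2,341 units, ¥304,283.18):
Base rate for B-638 is 22.5%.
Origin Ilova qualifies under the Loria–Ilova agreement and B-638 is covered: preferential rate 18.5% applies instead.
The additional-duty order on B-638 targets Velar, not Ilova; it does not apply.
Duty = ¥304,283.18 × 18.5% = ¥56,292.39.
Line 2 (J-653, Meron, 1,304 kg, ¥320,549.28):
Base rate for J-653 is 4% + ¥0.57/kg.
Duty = ¥320,549.28 × 4% + 1,304 × ¥0.57 = ¥13,565.25.
Line 3 (A-538, Ilova, 3,688 units, ¥36,400.56):
Base rate for A-538 is 11% + ¥1.60/unit.
Origin Ilova qualifies under the Loria–Ilova agreement and A-538 is covered: preferential rate 4% applies instead.
The additional-duty order on A-538 targets Velar, not Ilova; it does not apply.
Duty = ¥36,400.56 × 4% = ¥1,456.02.
Total = ¥56,292.39 + ¥13,565.25 + ¥1,456.02 = ¥71,313.66.

¥71,313.66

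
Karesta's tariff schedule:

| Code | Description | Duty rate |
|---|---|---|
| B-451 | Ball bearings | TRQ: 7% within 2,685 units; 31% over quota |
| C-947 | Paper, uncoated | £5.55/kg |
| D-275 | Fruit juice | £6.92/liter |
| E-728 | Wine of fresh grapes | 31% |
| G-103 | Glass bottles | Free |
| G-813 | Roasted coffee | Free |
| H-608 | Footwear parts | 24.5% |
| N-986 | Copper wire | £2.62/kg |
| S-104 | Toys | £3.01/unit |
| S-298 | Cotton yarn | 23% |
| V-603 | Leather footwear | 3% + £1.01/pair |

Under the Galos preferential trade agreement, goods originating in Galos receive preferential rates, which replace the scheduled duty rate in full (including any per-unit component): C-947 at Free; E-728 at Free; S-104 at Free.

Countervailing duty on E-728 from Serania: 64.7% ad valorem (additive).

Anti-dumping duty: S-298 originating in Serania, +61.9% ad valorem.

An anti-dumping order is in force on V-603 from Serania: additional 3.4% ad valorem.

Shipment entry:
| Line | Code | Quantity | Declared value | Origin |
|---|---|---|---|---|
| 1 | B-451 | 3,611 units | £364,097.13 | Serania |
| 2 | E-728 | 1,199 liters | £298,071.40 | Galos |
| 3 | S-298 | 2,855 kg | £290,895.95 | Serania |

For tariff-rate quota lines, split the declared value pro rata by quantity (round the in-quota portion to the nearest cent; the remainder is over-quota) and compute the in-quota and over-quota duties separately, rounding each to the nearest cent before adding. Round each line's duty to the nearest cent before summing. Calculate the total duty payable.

Line 1 (B-451, Serania, 3,611 units, £364,097.13):
Code B-451 is under a tariff-rate quota (threshold 2,685 units). In-quota: 2,685 units at 7%; over-quota: 926 units at 31%.
Pro-rata value split: in-quota = £364,097.13 × 2,685/3,611 = £270,728.55; over-quota = £364,097.13 − £270,728.55 = £93,368.58.
In-quota duty = £270,728.55 × 7% = £18,951.00. Over-quota duty = £93,368.58 × 31% = £28,944.26.
Line duty = £18,951.00 + £28,944.26 = £47,895.26.
Line 2 (E-728, Galos, 1,199 liters, £298,071.40):
Base rate for E-728 is 31%.
Origin Galos qualifies under the Karesta–Galos agreement and E-728 is covered: preferential rate Free applies instead.
The additional-duty order on E-728 targets Serania, not Galos; it does not apply.
Duty = £298,071.40 × 0% = £0.00.
Line 3 (S-298, Serania, 2,855 kg, £290,895.95):
Base rate for S-298 is 23%.
Additional duty on S-298 from Serania: +61.9%. Applied ad valorem rate: 23% + 61.9% = 84.9%.
Duty = £290,895.95 × 84.9% = £246,970.66.
Total = £47,895.26 + £0.00 + £246,970.66 = £294,865.92.

£294,865.92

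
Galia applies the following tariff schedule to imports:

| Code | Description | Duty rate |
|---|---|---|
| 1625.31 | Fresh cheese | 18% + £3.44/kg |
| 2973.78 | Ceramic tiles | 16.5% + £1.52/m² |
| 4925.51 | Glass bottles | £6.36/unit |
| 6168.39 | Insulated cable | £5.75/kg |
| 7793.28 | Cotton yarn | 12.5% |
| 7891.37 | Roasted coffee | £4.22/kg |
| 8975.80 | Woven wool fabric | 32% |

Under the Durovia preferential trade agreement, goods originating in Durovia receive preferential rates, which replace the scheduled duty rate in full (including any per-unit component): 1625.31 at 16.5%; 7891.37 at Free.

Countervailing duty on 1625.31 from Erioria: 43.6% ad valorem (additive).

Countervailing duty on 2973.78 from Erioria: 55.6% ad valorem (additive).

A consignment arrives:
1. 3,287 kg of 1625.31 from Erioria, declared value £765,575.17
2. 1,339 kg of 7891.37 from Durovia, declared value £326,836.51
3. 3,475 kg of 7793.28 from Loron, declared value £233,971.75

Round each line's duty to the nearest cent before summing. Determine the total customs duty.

£512,148.05

Line 1 (1625.31, Erioria, 3,287 kg, £765,575.17):
Base rate for 1625.31 is 18% + £3.44/kg.
1625.31 has an FTA preferential rate, but origin Erioria is not Durovia; base rate stands.
Additional duty on 1625.31 from Erioria: +43.6%. Applied ad valorem rate: 18% + 43.6% = 61.6%.
Duty = £765,575.17 × 61.6% + 3,287 × £3.44 = £482,901.58.
Line 2 (7891.37, Durovia, 1,339 kg, £326,836.51):
Base rate for 7891.37 is £4.22/kg.
Origin Durovia qualifies under the Galia–Durovia agreement and 7891.37 is covered: preferential rate Free applies instead.
Duty = £326,836.51 × 0% = £0.00.
Line 3 (7793.28, Loron, 3,475 kg, £233,971.75):
Base rate for 7793.28 is 12.5%.
Duty = £233,971.75 × 12.5% = £29,246.47.
Total = £482,901.58 + £0.00 + £29,246.47 = £512,148.05.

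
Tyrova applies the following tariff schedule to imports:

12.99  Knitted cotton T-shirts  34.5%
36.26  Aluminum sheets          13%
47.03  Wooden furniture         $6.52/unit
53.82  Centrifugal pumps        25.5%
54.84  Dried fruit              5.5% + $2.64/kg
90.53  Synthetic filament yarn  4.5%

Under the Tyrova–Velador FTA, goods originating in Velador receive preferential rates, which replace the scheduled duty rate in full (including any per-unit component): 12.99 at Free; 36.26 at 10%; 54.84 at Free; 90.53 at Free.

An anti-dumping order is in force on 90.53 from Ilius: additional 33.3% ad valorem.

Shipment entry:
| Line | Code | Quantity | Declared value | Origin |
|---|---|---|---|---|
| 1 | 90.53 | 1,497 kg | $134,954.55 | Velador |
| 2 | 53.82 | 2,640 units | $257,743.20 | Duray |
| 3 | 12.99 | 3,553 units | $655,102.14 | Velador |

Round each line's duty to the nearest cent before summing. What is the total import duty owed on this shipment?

$65,724.52

Line 1 (90.53, Velador, 1,497 kg, $134,954.55):
Base rate for 90.53 is 4.5%.
Origin Velador qualifies under the Tyrova–Velador agreement and 90.53 is covered: preferential rate Free applies instead.
The additional-duty order on 90.53 targets Ilius, not Velador; it does not apply.
Duty = $134,954.55 × 0% = $0.00.
Line 2 (53.82, Duray, 2,640 units, $257,743.20):
Base rate for 53.82 is 25.5%.
Duty = $257,743.20 × 25.5% = $65,724.52.
Line 3 (12.99, Velador, 3,553 units, $655,102.14):
Base rate for 12.99 is 34.5%.
Origin Velador qualifies under the Tyrova–Velador agreement and 12.99 is covered: preferential rate Free applies instead.
Duty = $655,102.14 × 0% = $0.00.
Total = $0.00 + $65,724.52 + $0.00 = $65,724.52.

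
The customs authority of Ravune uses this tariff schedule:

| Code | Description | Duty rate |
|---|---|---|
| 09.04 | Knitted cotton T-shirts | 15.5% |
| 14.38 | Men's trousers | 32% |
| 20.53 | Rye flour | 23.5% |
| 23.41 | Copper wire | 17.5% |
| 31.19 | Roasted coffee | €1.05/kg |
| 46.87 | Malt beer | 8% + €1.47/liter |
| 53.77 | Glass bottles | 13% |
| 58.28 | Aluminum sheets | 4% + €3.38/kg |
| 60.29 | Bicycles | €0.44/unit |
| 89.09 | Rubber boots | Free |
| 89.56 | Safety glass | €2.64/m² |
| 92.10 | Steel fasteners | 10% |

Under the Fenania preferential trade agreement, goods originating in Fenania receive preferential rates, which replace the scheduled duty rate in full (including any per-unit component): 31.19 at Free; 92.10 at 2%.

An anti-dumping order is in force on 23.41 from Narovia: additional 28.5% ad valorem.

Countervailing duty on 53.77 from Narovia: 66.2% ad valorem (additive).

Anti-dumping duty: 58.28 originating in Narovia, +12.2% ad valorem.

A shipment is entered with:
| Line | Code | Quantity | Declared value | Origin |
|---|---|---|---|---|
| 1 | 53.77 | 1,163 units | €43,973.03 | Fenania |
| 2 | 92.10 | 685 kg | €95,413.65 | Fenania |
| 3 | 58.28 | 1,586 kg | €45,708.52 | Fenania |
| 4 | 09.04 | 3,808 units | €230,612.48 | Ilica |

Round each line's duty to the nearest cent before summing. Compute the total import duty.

Line 1 (53.77, Fenania, 1,163 units, €43,973.03):
Base rate for 53.77 is 13%.
Origin Fenania is the FTA partner but 53.77 is not on the preference list; base rate stands.
The additional-duty order on 53.77 targets Narovia, not Fenania; it does not apply.
Duty = €43,973.03 × 13% = €5,716.49.
Line 2 (92.10, Fenania, 685 kg, €95,413.65):
Base rate for 92.10 is 10%.
Origin Fenania qualifies under the Ravune–Fenania agreement and 92.10 is covered: preferential rate 2% applies instead.
Duty = €95,413.65 × 2% = €1,908.27.
Line 3 (58.28, Fenania, 1,586 kg, €45,708.52):
Base rate for 58.28 is 4% + €3.38/kg.
Origin Fenania is the FTA partner but 58.28 is not on the preference list; base rate stands.
The additional-duty order on 58.28 targets Narovia, not Fenania; it does not apply.
Duty = €45,708.52 × 4% + 1,586 × €3.38 = €7,189.02.
Line 4 (09.04, Ilica, 3,808 units, €230,612.48):
Base rate for 09.04 is 15.5%.
Duty = €230,612.48 × 15.5% = €35,744.93.
Total = €5,716.49 + €1,908.27 + €7,189.02 + €35,744.93 = €50,558.71.

€50,558.71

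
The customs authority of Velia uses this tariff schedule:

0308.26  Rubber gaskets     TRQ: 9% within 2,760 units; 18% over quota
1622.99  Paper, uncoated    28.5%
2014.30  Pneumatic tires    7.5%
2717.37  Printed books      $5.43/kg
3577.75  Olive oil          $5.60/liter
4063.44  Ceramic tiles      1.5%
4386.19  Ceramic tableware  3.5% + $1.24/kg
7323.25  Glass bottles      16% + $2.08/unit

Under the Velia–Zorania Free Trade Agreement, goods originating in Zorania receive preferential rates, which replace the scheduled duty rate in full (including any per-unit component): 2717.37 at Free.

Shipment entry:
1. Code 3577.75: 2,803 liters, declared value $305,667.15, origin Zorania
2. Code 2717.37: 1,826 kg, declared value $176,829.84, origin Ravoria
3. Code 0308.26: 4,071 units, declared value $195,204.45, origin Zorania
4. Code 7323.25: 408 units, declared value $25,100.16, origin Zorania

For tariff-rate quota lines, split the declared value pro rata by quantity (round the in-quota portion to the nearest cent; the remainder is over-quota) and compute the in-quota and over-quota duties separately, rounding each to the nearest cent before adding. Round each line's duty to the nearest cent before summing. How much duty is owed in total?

Line 1 (3577.75, Zorania, 2,803 liters, $305,667.15):
Base rate for 3577.75 is $5.60/liter.
Origin Zorania is the FTA partner but 3577.75 is not on the preference list; base rate stands.
Duty = 2,803 × $5.60 = $15,696.80.
Line 2 (2717.37, Ravoria, 1,826 kg, $176,829.84):
Base rate for 2717.37 is $5.43/kg.
2717.37 has an FTA preferential rate, but origin Ravoria is not Zorania; base rate stands.
Duty = 1,826 × $5.43 = $9,915.18.
Line 3 (0308.26, Zorania, 4,071 units, $195,204.45):
Code 0308.26 is under a tariff-rate quota (threshold 2,760 units). In-quota: 2,760 units at 9%; over-quota: 1,311 units at 18%.
Pro-rata value split: in-quota = $195,204.45 × 2,760/4,071 = $132,342.00; over-quota = $195,204.45 − $132,342.00 = $62,862.45.
In-quota duty = $132,342.00 × 9% = $11,910.78. Over-quota duty = $62,862.45 × 18% = $11,315.24.
Line duty = $11,910.78 + $11,315.24 = $23,226.02.
Line 4 (7323.25, Zorania, 408 units, $25,100.16):
Base rate for 7323.25 is 16% + $2.08/unit.
Origin Zorania is the FTA partner but 7323.25 is not on the preference list; base rate stands.
Duty = $25,100.16 × 16% + 408 × $2.08 = $4,864.67.
Total = $15,696.80 + $9,915.18 + $23,226.02 + $4,864.67 = $53,702.67.

$53,702.67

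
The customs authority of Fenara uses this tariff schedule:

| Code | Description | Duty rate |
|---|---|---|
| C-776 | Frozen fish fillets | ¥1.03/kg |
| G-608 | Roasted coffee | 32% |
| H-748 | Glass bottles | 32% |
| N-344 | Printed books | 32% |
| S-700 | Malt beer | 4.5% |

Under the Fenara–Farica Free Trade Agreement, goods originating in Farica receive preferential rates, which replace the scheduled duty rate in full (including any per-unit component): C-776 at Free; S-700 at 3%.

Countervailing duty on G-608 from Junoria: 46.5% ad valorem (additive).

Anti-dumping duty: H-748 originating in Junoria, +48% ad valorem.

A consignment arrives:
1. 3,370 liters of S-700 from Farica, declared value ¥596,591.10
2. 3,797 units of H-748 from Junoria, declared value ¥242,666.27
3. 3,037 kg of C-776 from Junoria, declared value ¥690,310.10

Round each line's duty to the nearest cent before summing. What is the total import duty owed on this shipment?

Line 1 (S-700, Farica, 3,370 liters, ¥596,591.10):
Base rate for S-700 is 4.5%.
Origin Farica qualifies under the Fenara–Farica agreement and S-700 is covered: preferential rate 3% applies instead.
Duty = ¥596,591.10 × 3% = ¥17,897.73.
Line 2 (H-748, Junoria, 3,797 units, ¥242,666.27):
Base rate for H-748 is 32%.
Additional duty on H-748 from Junoria: +48%. Applied ad valorem rate: 32% + 48% = 80%.
Duty = ¥242,666.27 × 80% = ¥194,133.02.
Line 3 (C-776, Junoria, 3,037 kg, ¥690,310.10):
Base rate for C-776 is ¥1.03/kg.
C-776 has an FTA preferential rate, but origin Junoria is not Farica; base rate stands.
Duty = 3,037 × ¥1.03 = ¥3,128.11.
Total = ¥17,897.73 + ¥194,133.02 + ¥3,128.11 = ¥215,158.86.

¥215,158.86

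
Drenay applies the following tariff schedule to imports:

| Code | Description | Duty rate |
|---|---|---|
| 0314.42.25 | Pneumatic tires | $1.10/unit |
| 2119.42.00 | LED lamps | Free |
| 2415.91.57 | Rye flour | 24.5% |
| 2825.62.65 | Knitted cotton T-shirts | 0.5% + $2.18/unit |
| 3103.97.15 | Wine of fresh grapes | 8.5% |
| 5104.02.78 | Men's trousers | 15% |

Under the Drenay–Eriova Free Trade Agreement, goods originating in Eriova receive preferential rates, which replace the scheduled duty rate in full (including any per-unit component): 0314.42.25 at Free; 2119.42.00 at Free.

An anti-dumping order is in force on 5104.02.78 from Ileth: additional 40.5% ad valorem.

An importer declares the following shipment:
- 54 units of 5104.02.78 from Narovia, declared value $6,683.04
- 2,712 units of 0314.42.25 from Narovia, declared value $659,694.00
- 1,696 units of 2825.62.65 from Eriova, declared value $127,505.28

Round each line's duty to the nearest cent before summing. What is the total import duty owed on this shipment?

Line 1 (5104.02.78, Narovia, 54 units, $6,683.04):
Base rate for 5104.02.78 is 15%.
The additional-duty order on 5104.02.78 targets Ileth, not Narovia; it does not apply.
Duty = $6,683.04 × 15% = $1,002.46.
Line 2 (0314.42.25, Narovia, 2,712 units, $659,694.00):
Base rate for 0314.42.25 is $1.10/unit.
0314.42.25 has an FTA preferential rate, but origin Narovia is not Eriova; base rate stands.
Duty = 2,712 × $1.10 = $2,983.20.
Line 3 (2825.62.65, Eriova, 1,696 units, $127,505.28):
Base rate for 2825.62.65 is 0.5% + $2.18/unit.
Origin Eriova is the FTA partner but 2825.62.65 is not on the preference list; base rate stands.
Duty = $127,505.28 × 0.5% + 1,696 × $2.18 = $4,334.81.
Total = $1,002.46 + $2,983.20 + $4,334.81 = $8,320.47.

$8,320.47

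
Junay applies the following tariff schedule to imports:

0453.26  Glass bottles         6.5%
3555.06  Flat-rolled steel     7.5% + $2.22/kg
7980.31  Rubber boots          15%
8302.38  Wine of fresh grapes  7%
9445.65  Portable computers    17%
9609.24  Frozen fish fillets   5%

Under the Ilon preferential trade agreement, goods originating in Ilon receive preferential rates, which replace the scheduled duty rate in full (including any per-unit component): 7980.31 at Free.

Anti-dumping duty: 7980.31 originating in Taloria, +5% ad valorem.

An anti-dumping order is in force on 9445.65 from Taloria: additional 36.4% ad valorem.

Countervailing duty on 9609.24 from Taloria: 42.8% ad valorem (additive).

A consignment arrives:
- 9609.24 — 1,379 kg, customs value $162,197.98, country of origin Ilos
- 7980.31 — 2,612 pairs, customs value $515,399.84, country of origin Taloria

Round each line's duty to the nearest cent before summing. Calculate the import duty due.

Line 1 (9609.24, Ilos, 1,379 kg, $162,197.98):
Base rate for 9609.24 is 5%.
The additional-duty order on 9609.24 targets Taloria, not Ilos; it does not apply.
Duty = $162,197.98 × 5% = $8,109.90.
Line 2 (7980.31, Taloria, 2,612 pairs, $515,399.84):
Base rate for 7980.31 is 15%.
7980.31 has an FTA preferential rate, but origin Taloria is not Ilon; base rate stands.
Additional duty on 7980.31 from Taloria: +5%. Applied ad valorem rate: 15% + 5% = 20%.
Duty = $515,399.84 × 20% = $103,079.97.
Total = $8,109.90 + $103,079.97 = $111,189.87.

$111,189.87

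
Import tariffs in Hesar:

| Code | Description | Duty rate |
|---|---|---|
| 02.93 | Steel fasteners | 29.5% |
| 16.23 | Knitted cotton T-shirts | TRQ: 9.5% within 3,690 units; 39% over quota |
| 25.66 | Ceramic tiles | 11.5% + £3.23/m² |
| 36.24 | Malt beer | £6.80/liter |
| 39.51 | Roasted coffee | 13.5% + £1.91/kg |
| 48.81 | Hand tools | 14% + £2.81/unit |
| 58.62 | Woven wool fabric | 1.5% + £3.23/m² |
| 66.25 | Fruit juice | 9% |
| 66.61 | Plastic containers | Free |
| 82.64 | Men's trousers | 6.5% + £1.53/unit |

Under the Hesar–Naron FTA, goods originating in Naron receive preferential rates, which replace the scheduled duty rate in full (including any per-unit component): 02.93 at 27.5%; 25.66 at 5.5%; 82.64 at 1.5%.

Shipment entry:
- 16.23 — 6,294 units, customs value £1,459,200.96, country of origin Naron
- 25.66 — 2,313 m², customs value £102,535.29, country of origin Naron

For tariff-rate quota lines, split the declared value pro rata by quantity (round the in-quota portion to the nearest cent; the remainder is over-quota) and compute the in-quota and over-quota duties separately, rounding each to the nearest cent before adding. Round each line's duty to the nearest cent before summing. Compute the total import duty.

£322,358.38

Line 1 (16.23, Naron, 6,294 units, £1,459,200.96):
Code 16.23 is under a tariff-rate quota (threshold 3,690 units). In-quota: 3,690 units at 9.5%; over-quota: 2,604 units at 39%.
Pro-rata value split: in-quota = £1,459,200.96 × 3,690/6,294 = £855,489.60; over-quota = £1,459,200.96 − £855,489.60 = £603,711.36.
In-quota duty = £855,489.60 × 9.5% = £81,271.51. Over-quota duty = £603,711.36 × 39% = £235,447.43.
Line duty = £81,271.51 + £235,447.43 = £316,718.94.
Line 2 (25.66, Naron, 2,313 m², £102,535.29):
Base rate for 25.66 is 11.5% + £3.23/m².
Origin Naron qualifies under the Hesar–Naron agreement and 25.66 is covered: preferential rate 5.5% applies instead.
Duty = £102,535.29 × 5.5% = £5,639.44.
Total = £316,718.94 + £5,639.44 = £322,358.38.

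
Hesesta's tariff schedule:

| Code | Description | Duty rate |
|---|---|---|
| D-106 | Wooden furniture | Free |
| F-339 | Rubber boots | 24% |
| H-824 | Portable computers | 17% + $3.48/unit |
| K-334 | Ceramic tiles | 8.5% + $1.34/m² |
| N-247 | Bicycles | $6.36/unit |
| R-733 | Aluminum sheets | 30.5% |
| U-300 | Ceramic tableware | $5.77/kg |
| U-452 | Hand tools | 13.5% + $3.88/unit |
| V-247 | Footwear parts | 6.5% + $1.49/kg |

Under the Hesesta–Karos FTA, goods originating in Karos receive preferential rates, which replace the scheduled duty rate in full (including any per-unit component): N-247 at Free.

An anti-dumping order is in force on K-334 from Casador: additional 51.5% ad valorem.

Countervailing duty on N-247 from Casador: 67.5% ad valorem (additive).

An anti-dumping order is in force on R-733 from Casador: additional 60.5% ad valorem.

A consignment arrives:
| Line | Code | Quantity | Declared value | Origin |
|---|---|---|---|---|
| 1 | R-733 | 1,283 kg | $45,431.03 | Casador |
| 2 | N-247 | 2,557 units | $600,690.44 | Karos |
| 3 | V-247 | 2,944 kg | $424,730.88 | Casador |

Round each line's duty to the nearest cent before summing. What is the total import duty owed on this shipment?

$73,336.31

Line 1 (R-733, Casador, 1,283 kg, $45,431.03):
Base rate for R-733 is 30.5%.
Additional duty on R-733 from Casador: +60.5%. Applied ad valorem rate: 30.5% + 60.5% = 91%.
Duty = $45,431.03 × 91% = $41,342.24.
Line 2 (N-247, Karos, 2,557 units, $600,690.44):
Base rate for N-247 is $6.36/unit.
Origin Karos qualifies under the Hesesta–Karos agreement and N-247 is covered: preferential rate Free applies instead.
The additional-duty order on N-247 targets Casador, not Karos; it does not apply.
Duty = $600,690.44 × 0% = $0.00.
Line 3 (V-247, Casador, 2,944 kg, $424,730.88):
Base rate for V-247 is 6.5% + $1.49/kg.
Duty = $424,730.88 × 6.5% + 2,944 × $1.49 = $31,994.07.
Total = $41,342.24 + $0.00 + $31,994.07 = $73,336.31.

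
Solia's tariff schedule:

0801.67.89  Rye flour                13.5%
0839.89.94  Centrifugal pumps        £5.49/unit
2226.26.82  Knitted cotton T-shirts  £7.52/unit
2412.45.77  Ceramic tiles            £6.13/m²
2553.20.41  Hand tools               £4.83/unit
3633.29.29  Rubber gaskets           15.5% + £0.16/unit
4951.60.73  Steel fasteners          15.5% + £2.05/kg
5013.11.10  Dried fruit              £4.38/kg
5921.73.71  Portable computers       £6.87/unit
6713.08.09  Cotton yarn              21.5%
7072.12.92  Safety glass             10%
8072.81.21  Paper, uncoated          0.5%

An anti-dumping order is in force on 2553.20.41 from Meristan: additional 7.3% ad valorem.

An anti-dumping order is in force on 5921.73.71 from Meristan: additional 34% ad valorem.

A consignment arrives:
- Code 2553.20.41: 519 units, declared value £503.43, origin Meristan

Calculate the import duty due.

Line 1 (2553.20.41, Meristan, 519 units, £503.43):
Base rate for 2553.20.41 is £4.83/unit.
Additional duty on 2553.20.41 from Meristan: +7.3% ad valorem. Applied ad valorem rate = 7.3%.
Duty = £503.43 × 7.3% + 519 × £4.83 = £2,543.52.

£2,543.52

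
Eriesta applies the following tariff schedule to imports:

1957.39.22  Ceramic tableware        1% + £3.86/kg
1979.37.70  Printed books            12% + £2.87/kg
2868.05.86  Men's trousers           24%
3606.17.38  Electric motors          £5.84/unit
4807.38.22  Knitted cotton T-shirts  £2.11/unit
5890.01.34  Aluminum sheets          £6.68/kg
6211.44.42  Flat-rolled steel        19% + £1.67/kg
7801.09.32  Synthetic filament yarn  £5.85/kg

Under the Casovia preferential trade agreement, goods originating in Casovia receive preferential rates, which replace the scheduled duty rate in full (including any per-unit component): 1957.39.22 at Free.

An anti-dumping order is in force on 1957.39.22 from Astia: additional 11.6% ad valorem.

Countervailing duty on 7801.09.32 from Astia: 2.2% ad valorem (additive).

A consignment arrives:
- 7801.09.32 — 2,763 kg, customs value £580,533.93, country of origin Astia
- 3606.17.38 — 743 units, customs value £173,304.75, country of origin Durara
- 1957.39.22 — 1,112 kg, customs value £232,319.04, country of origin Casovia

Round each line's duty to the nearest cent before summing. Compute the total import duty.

£33,274.42

Line 1 (7801.09.32, Astia, 2,763 kg, £580,533.93):
Base rate for 7801.09.32 is £5.85/kg.
Additional duty on 7801.09.32 from Astia: +2.2% ad valorem. Applied ad valorem rate = 2.2%.
Duty = £580,533.93 × 2.2% + 2,763 × £5.85 = £28,935.30.
Line 2 (3606.17.38, Durara, 743 units, £173,304.75):
Base rate for 3606.17.38 is £5.84/unit.
Duty = 743 × £5.84 = £4,339.12.
Line 3 (1957.39.22, Casovia, 1,112 kg, £232,319.04):
Base rate for 1957.39.22 is 1% + £3.86/kg.
Origin Casovia qualifies under the Eriesta–Casovia agreement and 1957.39.22 is covered: preferential rate Free applies instead.
The additional-duty order on 1957.39.22 targets Astia, not Casovia; it does not apply.
Duty = £232,319.04 × 0% = £0.00.
Total = £28,935.30 + £4,339.12 + £0.00 = £33,274.42.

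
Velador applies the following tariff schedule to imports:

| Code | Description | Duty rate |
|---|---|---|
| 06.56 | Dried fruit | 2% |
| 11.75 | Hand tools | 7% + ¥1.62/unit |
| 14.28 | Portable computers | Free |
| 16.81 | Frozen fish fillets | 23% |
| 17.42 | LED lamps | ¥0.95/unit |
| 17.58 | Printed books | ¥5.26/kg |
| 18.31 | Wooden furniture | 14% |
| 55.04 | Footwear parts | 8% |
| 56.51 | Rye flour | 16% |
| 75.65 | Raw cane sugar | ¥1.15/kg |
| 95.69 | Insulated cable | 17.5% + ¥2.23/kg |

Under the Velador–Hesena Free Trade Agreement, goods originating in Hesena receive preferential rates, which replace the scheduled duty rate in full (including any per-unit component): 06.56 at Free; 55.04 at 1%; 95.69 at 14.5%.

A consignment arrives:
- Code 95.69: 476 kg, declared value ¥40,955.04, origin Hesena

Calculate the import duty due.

¥5,938.48

Line 1 (95.69, Hesena, 476 kg, ¥40,955.04):
Base rate for 95.69 is 17.5% + ¥2.23/kg.
Origin Hesena qualifies under the Velador–Hesena agreement and 95.69 is covered: preferential rate 14.5% applies instead.
Duty = ¥40,955.04 × 14.5% = ¥5,938.48.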